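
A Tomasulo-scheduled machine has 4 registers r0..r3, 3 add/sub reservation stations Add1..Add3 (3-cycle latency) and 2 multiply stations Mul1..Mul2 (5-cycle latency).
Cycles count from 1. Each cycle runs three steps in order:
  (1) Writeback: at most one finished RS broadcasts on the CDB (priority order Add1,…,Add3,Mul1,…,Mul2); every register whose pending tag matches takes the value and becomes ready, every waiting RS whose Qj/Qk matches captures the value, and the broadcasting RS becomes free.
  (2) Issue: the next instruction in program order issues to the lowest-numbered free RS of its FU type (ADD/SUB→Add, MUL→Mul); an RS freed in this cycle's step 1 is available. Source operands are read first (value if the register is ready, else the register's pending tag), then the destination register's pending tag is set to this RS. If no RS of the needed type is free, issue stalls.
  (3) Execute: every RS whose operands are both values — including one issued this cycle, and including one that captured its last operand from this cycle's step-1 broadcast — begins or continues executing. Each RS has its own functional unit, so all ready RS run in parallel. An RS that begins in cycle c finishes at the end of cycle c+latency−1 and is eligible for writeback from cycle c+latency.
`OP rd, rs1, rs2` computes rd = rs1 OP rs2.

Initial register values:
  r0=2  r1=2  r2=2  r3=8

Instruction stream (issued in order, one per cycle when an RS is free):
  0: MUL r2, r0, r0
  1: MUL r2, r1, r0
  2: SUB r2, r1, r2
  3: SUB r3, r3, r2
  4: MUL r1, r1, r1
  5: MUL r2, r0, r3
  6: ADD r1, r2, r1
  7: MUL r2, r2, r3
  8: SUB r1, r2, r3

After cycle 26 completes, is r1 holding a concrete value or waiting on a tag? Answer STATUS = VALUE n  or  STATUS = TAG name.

STATUS = VALUE 190

  c1: issue MUL r2<-Mul1  regs: r0:2,r1:2,r2:Mul1,r3:8
  c2: issue MUL r2<-Mul2  regs: r0:2,r1:2,r2:Mul2,r3:8
  c3: issue SUB r2<-Add1  regs: r0:2,r1:2,r2:Add1,r3:8
  c4: issue SUB r3<-Add2  regs: r0:2,r1:2,r2:Add1,r3:Add2
  c5: stall  regs: r0:2,r1:2,r2:Add1,r3:Add2
  c6: CDB Mul1=4; issue MUL r1<-Mul1  regs: r0:2,r1:Mul1,r2:Add1,r3:Add2
  c7: CDB Mul2=4; issue MUL r2<-Mul2  regs: r0:2,r1:Mul1,r2:Mul2,r3:Add2
  c8: issue ADD r1<-Add3  regs: r0:2,r1:Add3,r2:Mul2,r3:Add2
  c9: stall  regs: r0:2,r1:Add3,r2:Mul2,r3:Add2
  c10: CDB Add1=-2; stall  regs: r0:2,r1:Add3,r2:Mul2,r3:Add2
  c11: CDB Mul1=4; issue MUL r2<-Mul1  regs: r0:2,r1:Add3,r2:Mul1,r3:Add2
  c12: issue SUB r1<-Add1  regs: r0:2,r1:Add1,r2:Mul1,r3:Add2
  c13: CDB Add2=10  regs: r0:2,r1:Add1,r2:Mul1,r3:10
  c14: -  regs: r0:2,r1:Add1,r2:Mul1,r3:10
  c15: -  regs: r0:2,r1:Add1,r2:Mul1,r3:10
  c16: -  regs: r0:2,r1:Add1,r2:Mul1,r3:10
  c17: -  regs: r0:2,r1:Add1,r2:Mul1,r3:10
  c18: CDB Mul2=20  regs: r0:2,r1:Add1,r2:Mul1,r3:10
  c19: -  regs: r0:2,r1:Add1,r2:Mul1,r3:10
  c20: -  regs: r0:2,r1:Add1,r2:Mul1,r3:10
  c21: CDB Add3=24  regs: r0:2,r1:Add1,r2:Mul1,r3:10
  c22: -  regs: r0:2,r1:Add1,r2:Mul1,r3:10
  c23: CDB Mul1=200  regs: r0:2,r1:Add1,r2:200,r3:10
  c24: -  regs: r0:2,r1:Add1,r2:200,r3:10
  c25: -  regs: r0:2,r1:Add1,r2:200,r3:10
  c26: CDB Add1=190  regs: r0:2,r1:190,r2:200,r3:10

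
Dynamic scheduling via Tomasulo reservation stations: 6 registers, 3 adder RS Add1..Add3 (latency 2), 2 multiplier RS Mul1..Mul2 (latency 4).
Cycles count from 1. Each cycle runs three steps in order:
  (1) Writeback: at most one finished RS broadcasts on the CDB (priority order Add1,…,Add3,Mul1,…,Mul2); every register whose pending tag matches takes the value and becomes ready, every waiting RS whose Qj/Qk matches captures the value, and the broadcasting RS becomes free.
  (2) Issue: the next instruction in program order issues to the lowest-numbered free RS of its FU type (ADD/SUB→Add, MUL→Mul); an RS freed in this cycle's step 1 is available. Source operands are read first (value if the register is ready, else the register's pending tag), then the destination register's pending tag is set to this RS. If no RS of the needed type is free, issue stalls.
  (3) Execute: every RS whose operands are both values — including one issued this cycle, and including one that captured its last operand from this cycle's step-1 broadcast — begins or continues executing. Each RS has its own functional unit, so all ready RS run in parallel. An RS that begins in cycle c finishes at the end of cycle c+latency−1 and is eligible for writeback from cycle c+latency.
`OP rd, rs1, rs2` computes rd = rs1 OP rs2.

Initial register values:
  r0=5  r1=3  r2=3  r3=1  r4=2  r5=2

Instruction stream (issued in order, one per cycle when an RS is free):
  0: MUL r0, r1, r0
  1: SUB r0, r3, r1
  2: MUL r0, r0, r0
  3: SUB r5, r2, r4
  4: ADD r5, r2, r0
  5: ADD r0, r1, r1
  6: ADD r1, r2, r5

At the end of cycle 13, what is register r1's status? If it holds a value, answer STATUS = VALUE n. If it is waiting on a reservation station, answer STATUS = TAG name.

STATUS = VALUE 10

cycle 1: issue MUL r0<-Mul1 // r0:Mul1,r1:3,r2:3,r3:1,r4:2,r5:2
cycle 2: issue SUB r0<-Add1 // r0:Add1,r1:3,r2:3,r3:1,r4:2,r5:2
cycle 3: issue MUL r0<-Mul2 // r0:Mul2,r1:3,r2:3,r3:1,r4:2,r5:2
cycle 4: CDB Add1=-2; issue SUB r5<-Add1 // r0:Mul2,r1:3,r2:3,r3:1,r4:2,r5:Add1
cycle 5: CDB Mul1=15; issue ADD r5<-Add2 // r0:Mul2,r1:3,r2:3,r3:1,r4:2,r5:Add2
cycle 6: CDB Add1=1; issue ADD r0<-Add1 // r0:Add1,r1:3,r2:3,r3:1,r4:2,r5:Add2
cycle 7: issue ADD r1<-Add3 // r0:Add1,r1:Add3,r2:3,r3:1,r4:2,r5:Add2
cycle 8: CDB Add1=6 // r0:6,r1:Add3,r2:3,r3:1,r4:2,r5:Add2
cycle 9: CDB Mul2=4 // r0:6,r1:Add3,r2:3,r3:1,r4:2,r5:Add2
cycle 10: - // r0:6,r1:Add3,r2:3,r3:1,r4:2,r5:Add2
cycle 11: CDB Add2=7 // r0:6,r1:Add3,r2:3,r3:1,r4:2,r5:7
cycle 12: - // r0:6,r1:Add3,r2:3,r3:1,r4:2,r5:7
cycle 13: CDB Add3=10 // r0:6,r1:10,r2:3,r3:1,r4:2,r5:7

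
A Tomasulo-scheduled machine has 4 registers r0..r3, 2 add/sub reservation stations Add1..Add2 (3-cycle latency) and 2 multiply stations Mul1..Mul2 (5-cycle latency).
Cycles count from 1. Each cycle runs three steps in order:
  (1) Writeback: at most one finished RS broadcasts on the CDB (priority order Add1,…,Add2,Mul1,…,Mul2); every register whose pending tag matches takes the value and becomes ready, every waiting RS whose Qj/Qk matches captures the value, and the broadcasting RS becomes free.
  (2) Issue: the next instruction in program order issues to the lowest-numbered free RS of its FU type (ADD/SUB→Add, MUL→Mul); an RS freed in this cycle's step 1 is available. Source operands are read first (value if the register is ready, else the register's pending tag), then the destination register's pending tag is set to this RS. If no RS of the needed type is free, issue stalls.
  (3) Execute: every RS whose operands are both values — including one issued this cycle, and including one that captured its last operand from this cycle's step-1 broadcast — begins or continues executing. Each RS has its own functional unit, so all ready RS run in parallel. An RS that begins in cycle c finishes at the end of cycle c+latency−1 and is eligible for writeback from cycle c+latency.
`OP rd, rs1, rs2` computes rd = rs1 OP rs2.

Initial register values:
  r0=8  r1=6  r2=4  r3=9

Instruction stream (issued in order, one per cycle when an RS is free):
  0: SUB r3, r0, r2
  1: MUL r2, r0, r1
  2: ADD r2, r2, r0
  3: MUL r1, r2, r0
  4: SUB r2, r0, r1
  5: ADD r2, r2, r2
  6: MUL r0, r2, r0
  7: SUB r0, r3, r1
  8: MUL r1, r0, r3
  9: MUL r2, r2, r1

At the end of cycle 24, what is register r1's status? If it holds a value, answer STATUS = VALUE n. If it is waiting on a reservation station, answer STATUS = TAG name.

STATUS = TAG Mul2

c1: issue SUB r3<-Add1 | r0:8,r1:6,r2:4,r3:Add1
c2: issue MUL r2<-Mul1 | r0:8,r1:6,r2:Mul1,r3:Add1
c3: issue ADD r2<-Add2 | r0:8,r1:6,r2:Add2,r3:Add1
c4: CDB Add1=4; issue MUL r1<-Mul2 | r0:8,r1:Mul2,r2:Add2,r3:4
c5: issue SUB r2<-Add1 | r0:8,r1:Mul2,r2:Add1,r3:4
c6: stall | r0:8,r1:Mul2,r2:Add1,r3:4
c7: CDB Mul1=48; stall | r0:8,r1:Mul2,r2:Add1,r3:4
c8: stall | r0:8,r1:Mul2,r2:Add1,r3:4
c9: stall | r0:8,r1:Mul2,r2:Add1,r3:4
c10: CDB Add2=56; issue ADD r2<-Add2 | r0:8,r1:Mul2,r2:Add2,r3:4
c11: issue MUL r0<-Mul1 | r0:Mul1,r1:Mul2,r2:Add2,r3:4
c12: stall | r0:Mul1,r1:Mul2,r2:Add2,r3:4
c13: stall | r0:Mul1,r1:Mul2,r2:Add2,r3:4
c14: stall | r0:Mul1,r1:Mul2,r2:Add2,r3:4
c15: CDB Mul2=448; stall | r0:Mul1,r1:448,r2:Add2,r3:4
c16: stall | r0:Mul1,r1:448,r2:Add2,r3:4
c17: stall | r0:Mul1,r1:448,r2:Add2,r3:4
c18: CDB Add1=-440; issue SUB r0<-Add1 | r0:Add1,r1:448,r2:Add2,r3:4
c19: issue MUL r1<-Mul2 | r0:Add1,r1:Mul2,r2:Add2,r3:4
c20: stall | r0:Add1,r1:Mul2,r2:Add2,r3:4
c21: CDB Add1=-444; stall | r0:-444,r1:Mul2,r2:Add2,r3:4
c22: CDB Add2=-880; stall | r0:-444,r1:Mul2,r2:-880,r3:4
c23: stall | r0:-444,r1:Mul2,r2:-880,r3:4
c24: stall | r0:-444,r1:Mul2,r2:-880,r3:4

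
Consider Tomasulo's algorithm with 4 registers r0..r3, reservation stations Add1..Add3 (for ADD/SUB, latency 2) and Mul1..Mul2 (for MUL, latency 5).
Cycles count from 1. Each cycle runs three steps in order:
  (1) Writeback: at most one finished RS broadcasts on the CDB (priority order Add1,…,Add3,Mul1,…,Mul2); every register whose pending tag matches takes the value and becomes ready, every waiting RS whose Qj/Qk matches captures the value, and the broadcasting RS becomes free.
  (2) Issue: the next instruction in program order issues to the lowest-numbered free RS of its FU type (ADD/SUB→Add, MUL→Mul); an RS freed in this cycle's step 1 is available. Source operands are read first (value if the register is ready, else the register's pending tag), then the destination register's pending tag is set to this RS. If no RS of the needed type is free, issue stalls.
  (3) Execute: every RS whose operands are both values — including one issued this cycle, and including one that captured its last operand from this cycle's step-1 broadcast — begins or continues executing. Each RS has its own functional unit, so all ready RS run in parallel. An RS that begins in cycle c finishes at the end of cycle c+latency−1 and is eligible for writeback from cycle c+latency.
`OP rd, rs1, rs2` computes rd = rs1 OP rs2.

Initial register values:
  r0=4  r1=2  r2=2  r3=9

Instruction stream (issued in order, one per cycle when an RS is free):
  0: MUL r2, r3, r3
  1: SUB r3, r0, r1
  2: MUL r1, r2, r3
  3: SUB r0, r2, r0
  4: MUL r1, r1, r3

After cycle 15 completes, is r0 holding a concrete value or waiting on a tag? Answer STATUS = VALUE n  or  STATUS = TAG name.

STATUS = VALUE 77

  c1: issue MUL r2<-Mul1  regs: r0:4,r1:2,r2:Mul1,r3:9
  c2: issue SUB r3<-Add1  regs: r0:4,r1:2,r2:Mul1,r3:Add1
  c3: issue MUL r1<-Mul2  regs: r0:4,r1:Mul2,r2:Mul1,r3:Add1
  c4: CDB Add1=2; issue SUB r0<-Add1  regs: r0:Add1,r1:Mul2,r2:Mul1,r3:2
  c5: stall  regs: r0:Add1,r1:Mul2,r2:Mul1,r3:2
  c6: CDB Mul1=81; issue MUL r1<-Mul1  regs: r0:Add1,r1:Mul1,r2:81,r3:2
  c7: -  regs: r0:Add1,r1:Mul1,r2:81,r3:2
  c8: CDB Add1=77  regs: r0:77,r1:Mul1,r2:81,r3:2
  c9: -  regs: r0:77,r1:Mul1,r2:81,r3:2
  c10: -  regs: r0:77,r1:Mul1,r2:81,r3:2
  c11: CDB Mul2=162  regs: r0:77,r1:Mul1,r2:81,r3:2
  c12: -  regs: r0:77,r1:Mul1,r2:81,r3:2
  c13: -  regs: r0:77,r1:Mul1,r2:81,r3:2
  c14: -  regs: r0:77,r1:Mul1,r2:81,r3:2
  c15: -  regs: r0:77,r1:Mul1,r2:81,r3:2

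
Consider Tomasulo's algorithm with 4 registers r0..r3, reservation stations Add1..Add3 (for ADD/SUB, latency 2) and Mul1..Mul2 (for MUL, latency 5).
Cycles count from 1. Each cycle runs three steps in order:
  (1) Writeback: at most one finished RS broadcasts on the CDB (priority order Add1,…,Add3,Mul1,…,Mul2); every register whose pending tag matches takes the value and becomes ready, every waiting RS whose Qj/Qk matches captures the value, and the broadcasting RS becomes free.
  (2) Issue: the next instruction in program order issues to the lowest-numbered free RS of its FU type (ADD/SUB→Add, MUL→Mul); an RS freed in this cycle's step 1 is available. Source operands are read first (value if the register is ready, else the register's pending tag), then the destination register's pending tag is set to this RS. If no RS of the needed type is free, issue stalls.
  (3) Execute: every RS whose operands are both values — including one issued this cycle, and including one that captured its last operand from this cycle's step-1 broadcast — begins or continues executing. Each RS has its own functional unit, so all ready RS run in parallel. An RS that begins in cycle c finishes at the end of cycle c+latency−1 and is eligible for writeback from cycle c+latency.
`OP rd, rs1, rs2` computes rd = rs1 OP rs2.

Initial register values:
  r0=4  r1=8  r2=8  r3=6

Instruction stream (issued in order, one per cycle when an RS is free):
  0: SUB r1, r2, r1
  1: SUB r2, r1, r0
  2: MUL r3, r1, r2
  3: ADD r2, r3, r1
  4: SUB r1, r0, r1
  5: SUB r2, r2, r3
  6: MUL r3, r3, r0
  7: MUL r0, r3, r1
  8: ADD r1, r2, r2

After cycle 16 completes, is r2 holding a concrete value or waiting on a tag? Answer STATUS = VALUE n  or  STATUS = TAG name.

STATUS = VALUE 0

  c1: issue SUB r1<-Add1  regs: r0:4,r1:Add1,r2:8,r3:6
  c2: issue SUB r2<-Add2  regs: r0:4,r1:Add1,r2:Add2,r3:6
  c3: CDB Add1=0; issue MUL r3<-Mul1  regs: r0:4,r1:0,r2:Add2,r3:Mul1
  c4: issue ADD r2<-Add1  regs: r0:4,r1:0,r2:Add1,r3:Mul1
  c5: CDB Add2=-4; issue SUB r1<-Add2  regs: r0:4,r1:Add2,r2:Add1,r3:Mul1
  c6: issue SUB r2<-Add3  regs: r0:4,r1:Add2,r2:Add3,r3:Mul1
  c7: CDB Add2=4; issue MUL r3<-Mul2  regs: r0:4,r1:4,r2:Add3,r3:Mul2
  c8: stall  regs: r0:4,r1:4,r2:Add3,r3:Mul2
  c9: stall  regs: r0:4,r1:4,r2:Add3,r3:Mul2
  c10: CDB Mul1=0; issue MUL r0<-Mul1  regs: r0:Mul1,r1:4,r2:Add3,r3:Mul2
  c11: issue ADD r1<-Add2  regs: r0:Mul1,r1:Add2,r2:Add3,r3:Mul2
  c12: CDB Add1=0  regs: r0:Mul1,r1:Add2,r2:Add3,r3:Mul2
  c13: -  regs: r0:Mul1,r1:Add2,r2:Add3,r3:Mul2
  c14: CDB Add3=0  regs: r0:Mul1,r1:Add2,r2:0,r3:Mul2
  c15: CDB Mul2=0  regs: r0:Mul1,r1:Add2,r2:0,r3:0
  c16: CDB Add2=0  regs: r0:Mul1,r1:0,r2:0,r3:0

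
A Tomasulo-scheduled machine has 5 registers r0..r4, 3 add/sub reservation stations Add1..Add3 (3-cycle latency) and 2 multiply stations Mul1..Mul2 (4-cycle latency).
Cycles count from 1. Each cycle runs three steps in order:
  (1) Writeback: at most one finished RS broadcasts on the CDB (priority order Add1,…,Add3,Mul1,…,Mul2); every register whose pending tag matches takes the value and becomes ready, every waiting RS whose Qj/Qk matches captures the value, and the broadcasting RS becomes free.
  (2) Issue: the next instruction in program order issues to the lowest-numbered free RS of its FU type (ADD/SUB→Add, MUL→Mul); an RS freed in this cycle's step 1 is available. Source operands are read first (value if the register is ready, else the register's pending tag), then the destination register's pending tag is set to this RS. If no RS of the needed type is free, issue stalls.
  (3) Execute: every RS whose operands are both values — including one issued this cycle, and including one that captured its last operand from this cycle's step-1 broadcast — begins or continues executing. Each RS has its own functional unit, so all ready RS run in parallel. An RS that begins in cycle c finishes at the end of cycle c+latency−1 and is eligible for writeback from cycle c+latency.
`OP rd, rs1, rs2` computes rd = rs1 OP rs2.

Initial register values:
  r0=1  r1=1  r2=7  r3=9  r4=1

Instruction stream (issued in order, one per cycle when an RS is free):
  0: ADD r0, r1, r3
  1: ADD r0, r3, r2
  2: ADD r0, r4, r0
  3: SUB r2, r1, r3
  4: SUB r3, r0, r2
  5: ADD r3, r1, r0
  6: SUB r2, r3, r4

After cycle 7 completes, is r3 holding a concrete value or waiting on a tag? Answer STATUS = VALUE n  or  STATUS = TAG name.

cycle 1: issue ADD r0<-Add1 // r0:Add1,r1:1,r2:7,r3:9,r4:1
cycle 2: issue ADD r0<-Add2 // r0:Add2,r1:1,r2:7,r3:9,r4:1
cycle 3: issue ADD r0<-Add3 // r0:Add3,r1:1,r2:7,r3:9,r4:1
cycle 4: CDB Add1=10; issue SUB r2<-Add1 // r0:Add3,r1:1,r2:Add1,r3:9,r4:1
cycle 5: CDB Add2=16; issue SUB r3<-Add2 // r0:Add3,r1:1,r2:Add1,r3:Add2,r4:1
cycle 6: stall // r0:Add3,r1:1,r2:Add1,r3:Add2,r4:1
cycle 7: CDB Add1=-8; issue ADD r3<-Add1 // r0:Add3,r1:1,r2:-8,r3:Add1,r4:1

STATUS = TAG Add1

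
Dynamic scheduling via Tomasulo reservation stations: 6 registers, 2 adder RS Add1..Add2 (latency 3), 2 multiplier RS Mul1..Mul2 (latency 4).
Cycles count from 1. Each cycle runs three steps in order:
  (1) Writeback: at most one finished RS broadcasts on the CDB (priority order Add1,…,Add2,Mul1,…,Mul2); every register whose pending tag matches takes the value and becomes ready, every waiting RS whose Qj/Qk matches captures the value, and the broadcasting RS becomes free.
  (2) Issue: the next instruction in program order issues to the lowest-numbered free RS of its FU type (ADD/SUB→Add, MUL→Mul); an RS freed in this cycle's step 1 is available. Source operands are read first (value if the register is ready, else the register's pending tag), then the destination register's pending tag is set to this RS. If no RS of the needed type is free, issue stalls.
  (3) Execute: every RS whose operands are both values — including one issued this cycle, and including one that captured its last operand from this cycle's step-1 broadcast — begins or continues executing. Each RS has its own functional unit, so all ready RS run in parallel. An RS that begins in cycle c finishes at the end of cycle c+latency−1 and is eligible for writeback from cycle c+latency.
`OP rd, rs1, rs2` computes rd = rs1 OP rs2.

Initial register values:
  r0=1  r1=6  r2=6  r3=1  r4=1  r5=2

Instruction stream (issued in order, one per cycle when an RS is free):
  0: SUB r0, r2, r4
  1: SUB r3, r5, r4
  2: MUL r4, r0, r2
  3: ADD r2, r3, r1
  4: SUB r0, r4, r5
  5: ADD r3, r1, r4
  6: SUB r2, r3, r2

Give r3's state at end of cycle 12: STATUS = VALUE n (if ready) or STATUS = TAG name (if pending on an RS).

c1: issue SUB r0<-Add1 | r0:Add1,r1:6,r2:6,r3:1,r4:1,r5:2
c2: issue SUB r3<-Add2 | r0:Add1,r1:6,r2:6,r3:Add2,r4:1,r5:2
c3: issue MUL r4<-Mul1 | r0:Add1,r1:6,r2:6,r3:Add2,r4:Mul1,r5:2
c4: CDB Add1=5; issue ADD r2<-Add1 | r0:5,r1:6,r2:Add1,r3:Add2,r4:Mul1,r5:2
c5: CDB Add2=1; issue SUB r0<-Add2 | r0:Add2,r1:6,r2:Add1,r3:1,r4:Mul1,r5:2
c6: stall | r0:Add2,r1:6,r2:Add1,r3:1,r4:Mul1,r5:2
c7: stall | r0:Add2,r1:6,r2:Add1,r3:1,r4:Mul1,r5:2
c8: CDB Add1=7; issue ADD r3<-Add1 | r0:Add2,r1:6,r2:7,r3:Add1,r4:Mul1,r5:2
c9: CDB Mul1=30; stall | r0:Add2,r1:6,r2:7,r3:Add1,r4:30,r5:2
c10: stall | r0:Add2,r1:6,r2:7,r3:Add1,r4:30,r5:2
c11: stall | r0:Add2,r1:6,r2:7,r3:Add1,r4:30,r5:2
c12: CDB Add1=36; issue SUB r2<-Add1 | r0:Add2,r1:6,r2:Add1,r3:36,r4:30,r5:2

STATUS = VALUE 36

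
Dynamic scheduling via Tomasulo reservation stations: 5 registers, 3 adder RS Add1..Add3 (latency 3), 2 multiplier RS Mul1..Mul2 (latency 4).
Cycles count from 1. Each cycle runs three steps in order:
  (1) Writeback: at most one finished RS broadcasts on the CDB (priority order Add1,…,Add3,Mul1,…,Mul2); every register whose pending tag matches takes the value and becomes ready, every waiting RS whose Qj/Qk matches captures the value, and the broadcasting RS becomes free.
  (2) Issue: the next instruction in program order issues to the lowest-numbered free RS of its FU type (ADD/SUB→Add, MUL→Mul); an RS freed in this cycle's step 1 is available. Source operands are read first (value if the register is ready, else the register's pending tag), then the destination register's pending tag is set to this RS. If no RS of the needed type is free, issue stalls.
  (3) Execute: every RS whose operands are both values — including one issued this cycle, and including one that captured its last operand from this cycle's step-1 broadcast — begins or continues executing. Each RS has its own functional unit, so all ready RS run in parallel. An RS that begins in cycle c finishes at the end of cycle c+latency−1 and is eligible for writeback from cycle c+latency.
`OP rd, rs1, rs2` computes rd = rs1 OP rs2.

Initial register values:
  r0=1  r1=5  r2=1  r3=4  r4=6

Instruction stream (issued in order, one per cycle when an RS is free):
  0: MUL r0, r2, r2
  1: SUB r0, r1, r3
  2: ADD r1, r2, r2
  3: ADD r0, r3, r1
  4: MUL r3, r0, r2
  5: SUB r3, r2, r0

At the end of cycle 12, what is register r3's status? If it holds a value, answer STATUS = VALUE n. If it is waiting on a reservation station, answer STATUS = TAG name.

c1: issue MUL r0<-Mul1 | r0:Mul1,r1:5,r2:1,r3:4,r4:6
c2: issue SUB r0<-Add1 | r0:Add1,r1:5,r2:1,r3:4,r4:6
c3: issue ADD r1<-Add2 | r0:Add1,r1:Add2,r2:1,r3:4,r4:6
c4: issue ADD r0<-Add3 | r0:Add3,r1:Add2,r2:1,r3:4,r4:6
c5: CDB Add1=1; issue MUL r3<-Mul2 | r0:Add3,r1:Add2,r2:1,r3:Mul2,r4:6
c6: CDB Add2=2; issue SUB r3<-Add1 | r0:Add3,r1:2,r2:1,r3:Add1,r4:6
c7: CDB Mul1=1 | r0:Add3,r1:2,r2:1,r3:Add1,r4:6
c8: - | r0:Add3,r1:2,r2:1,r3:Add1,r4:6
c9: CDB Add3=6 | r0:6,r1:2,r2:1,r3:Add1,r4:6
c10: - | r0:6,r1:2,r2:1,r3:Add1,r4:6
c11: - | r0:6,r1:2,r2:1,r3:Add1,r4:6
c12: CDB Add1=-5 | r0:6,r1:2,r2:1,r3:-5,r4:6

STATUS = VALUE -5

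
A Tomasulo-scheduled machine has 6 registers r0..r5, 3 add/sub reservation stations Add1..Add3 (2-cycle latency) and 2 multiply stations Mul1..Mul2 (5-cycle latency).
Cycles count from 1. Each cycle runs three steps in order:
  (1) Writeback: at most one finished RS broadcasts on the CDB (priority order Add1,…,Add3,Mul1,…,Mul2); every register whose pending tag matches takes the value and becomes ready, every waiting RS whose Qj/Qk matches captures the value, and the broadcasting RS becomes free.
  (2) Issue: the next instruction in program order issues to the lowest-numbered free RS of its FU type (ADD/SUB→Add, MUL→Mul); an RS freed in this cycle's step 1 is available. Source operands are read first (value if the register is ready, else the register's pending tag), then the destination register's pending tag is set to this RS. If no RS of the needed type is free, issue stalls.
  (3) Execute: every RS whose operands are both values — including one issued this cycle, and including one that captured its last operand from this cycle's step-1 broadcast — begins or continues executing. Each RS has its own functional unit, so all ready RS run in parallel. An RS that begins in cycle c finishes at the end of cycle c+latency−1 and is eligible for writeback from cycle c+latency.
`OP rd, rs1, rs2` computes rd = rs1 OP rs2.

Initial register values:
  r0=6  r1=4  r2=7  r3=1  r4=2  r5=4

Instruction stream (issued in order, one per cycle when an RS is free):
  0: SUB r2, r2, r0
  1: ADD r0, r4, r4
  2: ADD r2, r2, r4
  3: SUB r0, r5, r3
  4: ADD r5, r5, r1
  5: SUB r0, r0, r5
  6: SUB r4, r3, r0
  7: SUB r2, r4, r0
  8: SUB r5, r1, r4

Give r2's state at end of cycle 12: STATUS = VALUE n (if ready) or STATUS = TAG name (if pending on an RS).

STATUS = TAG Add3

cycle 1: issue SUB r2<-Add1 // r0:6,r1:4,r2:Add1,r3:1,r4:2,r5:4
cycle 2: issue ADD r0<-Add2 // r0:Add2,r1:4,r2:Add1,r3:1,r4:2,r5:4
cycle 3: CDB Add1=1; issue ADD r2<-Add1 // r0:Add2,r1:4,r2:Add1,r3:1,r4:2,r5:4
cycle 4: CDB Add2=4; issue SUB r0<-Add2 // r0:Add2,r1:4,r2:Add1,r3:1,r4:2,r5:4
cycle 5: CDB Add1=3; issue ADD r5<-Add1 // r0:Add2,r1:4,r2:3,r3:1,r4:2,r5:Add1
cycle 6: CDB Add2=3; issue SUB r0<-Add2 // r0:Add2,r1:4,r2:3,r3:1,r4:2,r5:Add1
cycle 7: CDB Add1=8; issue SUB r4<-Add1 // r0:Add2,r1:4,r2:3,r3:1,r4:Add1,r5:8
cycle 8: issue SUB r2<-Add3 // r0:Add2,r1:4,r2:Add3,r3:1,r4:Add1,r5:8
cycle 9: CDB Add2=-5; issue SUB r5<-Add2 // r0:-5,r1:4,r2:Add3,r3:1,r4:Add1,r5:Add2
cycle 10: - // r0:-5,r1:4,r2:Add3,r3:1,r4:Add1,r5:Add2
cycle 11: CDB Add1=6 // r0:-5,r1:4,r2:Add3,r3:1,r4:6,r5:Add2
cycle 12: - // r0:-5,r1:4,r2:Add3,r3:1,r4:6,r5:Add2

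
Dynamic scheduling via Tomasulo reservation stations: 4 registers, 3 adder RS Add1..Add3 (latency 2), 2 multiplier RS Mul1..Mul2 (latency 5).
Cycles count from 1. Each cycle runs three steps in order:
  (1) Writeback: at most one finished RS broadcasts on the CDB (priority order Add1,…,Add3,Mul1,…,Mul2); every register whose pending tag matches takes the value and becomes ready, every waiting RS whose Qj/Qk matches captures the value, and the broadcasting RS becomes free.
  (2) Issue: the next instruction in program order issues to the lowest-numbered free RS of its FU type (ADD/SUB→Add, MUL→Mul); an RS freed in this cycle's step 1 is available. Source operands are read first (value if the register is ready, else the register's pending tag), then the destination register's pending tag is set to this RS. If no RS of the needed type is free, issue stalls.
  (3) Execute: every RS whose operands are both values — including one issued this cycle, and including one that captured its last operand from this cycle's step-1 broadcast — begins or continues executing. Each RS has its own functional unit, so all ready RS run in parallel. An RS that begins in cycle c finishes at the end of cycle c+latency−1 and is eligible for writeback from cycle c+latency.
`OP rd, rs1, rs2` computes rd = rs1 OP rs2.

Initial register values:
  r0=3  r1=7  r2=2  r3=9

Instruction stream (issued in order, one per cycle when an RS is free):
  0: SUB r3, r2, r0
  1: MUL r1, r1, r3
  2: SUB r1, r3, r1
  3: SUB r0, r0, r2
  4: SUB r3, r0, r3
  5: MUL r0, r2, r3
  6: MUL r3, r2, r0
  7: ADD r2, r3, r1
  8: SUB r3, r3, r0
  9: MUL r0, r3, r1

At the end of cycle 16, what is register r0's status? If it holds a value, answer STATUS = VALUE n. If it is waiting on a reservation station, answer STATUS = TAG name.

  c1: issue SUB r3<-Add1  regs: r0:3,r1:7,r2:2,r3:Add1
  c2: issue MUL r1<-Mul1  regs: r0:3,r1:Mul1,r2:2,r3:Add1
  c3: CDB Add1=-1; issue SUB r1<-Add1  regs: r0:3,r1:Add1,r2:2,r3:-1
  c4: issue SUB r0<-Add2  regs: r0:Add2,r1:Add1,r2:2,r3:-1
  c5: issue SUB r3<-Add3  regs: r0:Add2,r1:Add1,r2:2,r3:Add3
  c6: CDB Add2=1; issue MUL r0<-Mul2  regs: r0:Mul2,r1:Add1,r2:2,r3:Add3
  c7: stall  regs: r0:Mul2,r1:Add1,r2:2,r3:Add3
  c8: CDB Add3=2; stall  regs: r0:Mul2,r1:Add1,r2:2,r3:2
  c9: CDB Mul1=-7; issue MUL r3<-Mul1  regs: r0:Mul2,r1:Add1,r2:2,r3:Mul1
  c10: issue ADD r2<-Add2  regs: r0:Mul2,r1:Add1,r2:Add2,r3:Mul1
  c11: CDB Add1=6; issue SUB r3<-Add1  regs: r0:Mul2,r1:6,r2:Add2,r3:Add1
  c12: stall  regs: r0:Mul2,r1:6,r2:Add2,r3:Add1
  c13: CDB Mul2=4; issue MUL r0<-Mul2  regs: r0:Mul2,r1:6,r2:Add2,r3:Add1
  c14: -  regs: r0:Mul2,r1:6,r2:Add2,r3:Add1
  c15: -  regs: r0:Mul2,r1:6,r2:Add2,r3:Add1
  c16: -  regs: r0:Mul2,r1:6,r2:Add2,r3:Add1

STATUS = TAG Mul2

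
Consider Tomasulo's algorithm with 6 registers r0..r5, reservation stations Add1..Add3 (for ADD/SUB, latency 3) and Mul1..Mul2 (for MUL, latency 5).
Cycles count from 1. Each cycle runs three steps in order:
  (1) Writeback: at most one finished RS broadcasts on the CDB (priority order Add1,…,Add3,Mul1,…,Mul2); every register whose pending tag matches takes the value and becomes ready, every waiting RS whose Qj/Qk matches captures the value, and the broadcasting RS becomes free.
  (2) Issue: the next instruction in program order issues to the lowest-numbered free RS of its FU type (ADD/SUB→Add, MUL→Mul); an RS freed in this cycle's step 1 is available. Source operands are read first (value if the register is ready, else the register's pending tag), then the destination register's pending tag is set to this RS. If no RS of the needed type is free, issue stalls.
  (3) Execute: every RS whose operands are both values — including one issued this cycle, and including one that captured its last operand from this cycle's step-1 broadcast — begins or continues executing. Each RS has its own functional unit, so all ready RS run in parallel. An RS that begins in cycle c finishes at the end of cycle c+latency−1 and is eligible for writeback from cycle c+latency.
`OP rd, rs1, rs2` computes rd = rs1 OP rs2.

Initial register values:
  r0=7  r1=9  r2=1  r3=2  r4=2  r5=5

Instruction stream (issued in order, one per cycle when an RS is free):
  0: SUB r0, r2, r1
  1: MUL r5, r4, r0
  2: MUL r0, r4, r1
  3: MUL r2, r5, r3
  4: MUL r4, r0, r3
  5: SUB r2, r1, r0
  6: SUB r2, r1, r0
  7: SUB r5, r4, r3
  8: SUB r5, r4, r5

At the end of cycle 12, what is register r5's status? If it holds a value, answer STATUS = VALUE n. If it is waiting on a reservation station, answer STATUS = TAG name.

STATUS = TAG Add3

  c1: issue SUB r0<-Add1  regs: r0:Add1,r1:9,r2:1,r3:2,r4:2,r5:5
  c2: issue MUL r5<-Mul1  regs: r0:Add1,r1:9,r2:1,r3:2,r4:2,r5:Mul1
  c3: issue MUL r0<-Mul2  regs: r0:Mul2,r1:9,r2:1,r3:2,r4:2,r5:Mul1
  c4: CDB Add1=-8; stall  regs: r0:Mul2,r1:9,r2:1,r3:2,r4:2,r5:Mul1
  c5: stall  regs: r0:Mul2,r1:9,r2:1,r3:2,r4:2,r5:Mul1
  c6: stall  regs: r0:Mul2,r1:9,r2:1,r3:2,r4:2,r5:Mul1
  c7: stall  regs: r0:Mul2,r1:9,r2:1,r3:2,r4:2,r5:Mul1
  c8: CDB Mul2=18; issue MUL r2<-Mul2  regs: r0:18,r1:9,r2:Mul2,r3:2,r4:2,r5:Mul1
  c9: CDB Mul1=-16; issue MUL r4<-Mul1  regs: r0:18,r1:9,r2:Mul2,r3:2,r4:Mul1,r5:-16
  c10: issue SUB r2<-Add1  regs: r0:18,r1:9,r2:Add1,r3:2,r4:Mul1,r5:-16
  c11: issue SUB r2<-Add2  regs: r0:18,r1:9,r2:Add2,r3:2,r4:Mul1,r5:-16
  c12: issue SUB r5<-Add3  regs: r0:18,r1:9,r2:Add2,r3:2,r4:Mul1,r5:Add3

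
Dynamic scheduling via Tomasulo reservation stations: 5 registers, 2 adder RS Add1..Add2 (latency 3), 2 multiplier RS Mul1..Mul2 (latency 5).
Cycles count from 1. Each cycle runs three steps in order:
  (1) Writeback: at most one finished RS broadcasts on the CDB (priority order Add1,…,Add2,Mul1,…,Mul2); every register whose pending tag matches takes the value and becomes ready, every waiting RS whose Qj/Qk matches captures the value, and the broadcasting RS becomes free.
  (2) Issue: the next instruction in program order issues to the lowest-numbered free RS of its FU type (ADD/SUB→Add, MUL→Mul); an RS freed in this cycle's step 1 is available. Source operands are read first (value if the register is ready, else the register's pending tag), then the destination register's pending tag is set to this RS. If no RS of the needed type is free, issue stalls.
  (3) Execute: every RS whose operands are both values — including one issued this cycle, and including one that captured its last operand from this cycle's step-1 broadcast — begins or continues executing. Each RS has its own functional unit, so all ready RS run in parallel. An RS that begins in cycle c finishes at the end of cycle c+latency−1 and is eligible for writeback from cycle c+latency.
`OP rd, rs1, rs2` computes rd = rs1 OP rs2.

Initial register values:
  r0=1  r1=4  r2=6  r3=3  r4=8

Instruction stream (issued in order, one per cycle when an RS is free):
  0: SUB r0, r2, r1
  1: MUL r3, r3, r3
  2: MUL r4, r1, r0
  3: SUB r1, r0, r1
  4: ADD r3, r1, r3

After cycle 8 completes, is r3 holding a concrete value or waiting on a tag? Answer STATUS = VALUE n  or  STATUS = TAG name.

STATUS = TAG Add2

cycle 1: issue SUB r0<-Add1 // r0:Add1,r1:4,r2:6,r3:3,r4:8
cycle 2: issue MUL r3<-Mul1 // r0:Add1,r1:4,r2:6,r3:Mul1,r4:8
cycle 3: issue MUL r4<-Mul2 // r0:Add1,r1:4,r2:6,r3:Mul1,r4:Mul2
cycle 4: CDB Add1=2; issue SUB r1<-Add1 // r0:2,r1:Add1,r2:6,r3:Mul1,r4:Mul2
cycle 5: issue ADD r3<-Add2 // r0:2,r1:Add1,r2:6,r3:Add2,r4:Mul2
cycle 6: - // r0:2,r1:Add1,r2:6,r3:Add2,r4:Mul2
cycle 7: CDB Add1=-2 // r0:2,r1:-2,r2:6,r3:Add2,r4:Mul2
cycle 8: CDB Mul1=9 // r0:2,r1:-2,r2:6,r3:Add2,r4:Mul2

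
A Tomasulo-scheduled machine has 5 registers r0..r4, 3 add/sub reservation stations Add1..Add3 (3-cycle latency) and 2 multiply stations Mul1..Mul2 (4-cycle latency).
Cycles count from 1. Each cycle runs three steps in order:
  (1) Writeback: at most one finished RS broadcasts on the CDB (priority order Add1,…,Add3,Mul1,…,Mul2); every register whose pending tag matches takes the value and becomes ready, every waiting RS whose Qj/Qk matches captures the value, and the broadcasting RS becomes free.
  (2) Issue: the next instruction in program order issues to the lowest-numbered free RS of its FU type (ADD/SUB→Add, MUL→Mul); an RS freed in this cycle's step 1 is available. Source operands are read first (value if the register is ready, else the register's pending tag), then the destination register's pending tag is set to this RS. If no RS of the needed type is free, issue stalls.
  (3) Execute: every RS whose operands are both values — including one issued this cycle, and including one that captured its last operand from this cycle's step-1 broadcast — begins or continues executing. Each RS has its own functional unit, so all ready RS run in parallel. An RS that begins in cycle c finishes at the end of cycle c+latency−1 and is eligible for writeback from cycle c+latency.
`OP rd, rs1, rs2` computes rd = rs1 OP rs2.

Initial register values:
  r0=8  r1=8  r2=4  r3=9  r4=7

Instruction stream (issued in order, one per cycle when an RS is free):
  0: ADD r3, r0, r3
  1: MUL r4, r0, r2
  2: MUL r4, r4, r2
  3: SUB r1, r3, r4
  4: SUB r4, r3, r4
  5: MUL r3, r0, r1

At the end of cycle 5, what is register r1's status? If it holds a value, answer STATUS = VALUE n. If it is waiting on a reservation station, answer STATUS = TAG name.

  c1: issue ADD r3<-Add1  regs: r0:8,r1:8,r2:4,r3:Add1,r4:7
  c2: issue MUL r4<-Mul1  regs: r0:8,r1:8,r2:4,r3:Add1,r4:Mul1
  c3: issue MUL r4<-Mul2  regs: r0:8,r1:8,r2:4,r3:Add1,r4:Mul2
  c4: CDB Add1=17; issue SUB r1<-Add1  regs: r0:8,r1:Add1,r2:4,r3:17,r4:Mul2
  c5: issue SUB r4<-Add2  regs: r0:8,r1:Add1,r2:4,r3:17,r4:Add2

STATUS = TAG Add1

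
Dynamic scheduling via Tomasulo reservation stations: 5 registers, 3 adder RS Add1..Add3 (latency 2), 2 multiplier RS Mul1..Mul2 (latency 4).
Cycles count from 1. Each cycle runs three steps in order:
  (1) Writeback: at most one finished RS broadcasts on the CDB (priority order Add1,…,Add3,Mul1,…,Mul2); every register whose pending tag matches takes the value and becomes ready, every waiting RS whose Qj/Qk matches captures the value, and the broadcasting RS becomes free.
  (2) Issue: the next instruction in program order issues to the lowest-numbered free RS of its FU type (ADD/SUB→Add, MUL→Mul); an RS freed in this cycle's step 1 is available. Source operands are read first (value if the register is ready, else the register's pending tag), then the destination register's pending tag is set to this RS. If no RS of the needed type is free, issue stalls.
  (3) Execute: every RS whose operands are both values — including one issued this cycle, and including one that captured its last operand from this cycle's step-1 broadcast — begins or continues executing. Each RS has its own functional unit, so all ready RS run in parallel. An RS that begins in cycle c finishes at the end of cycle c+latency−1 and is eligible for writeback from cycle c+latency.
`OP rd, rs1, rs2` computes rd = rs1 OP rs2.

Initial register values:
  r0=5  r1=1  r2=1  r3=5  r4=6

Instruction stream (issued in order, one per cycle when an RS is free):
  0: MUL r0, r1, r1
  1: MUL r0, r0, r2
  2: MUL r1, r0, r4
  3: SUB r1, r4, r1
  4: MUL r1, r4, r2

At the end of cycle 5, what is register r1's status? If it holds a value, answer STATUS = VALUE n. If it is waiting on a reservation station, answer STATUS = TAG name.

STATUS = TAG Mul1

cycle 1: issue MUL r0<-Mul1 // r0:Mul1,r1:1,r2:1,r3:5,r4:6
cycle 2: issue MUL r0<-Mul2 // r0:Mul2,r1:1,r2:1,r3:5,r4:6
cycle 3: stall // r0:Mul2,r1:1,r2:1,r3:5,r4:6
cycle 4: stall // r0:Mul2,r1:1,r2:1,r3:5,r4:6
cycle 5: CDB Mul1=1; issue MUL r1<-Mul1 // r0:Mul2,r1:Mul1,r2:1,r3:5,r4:6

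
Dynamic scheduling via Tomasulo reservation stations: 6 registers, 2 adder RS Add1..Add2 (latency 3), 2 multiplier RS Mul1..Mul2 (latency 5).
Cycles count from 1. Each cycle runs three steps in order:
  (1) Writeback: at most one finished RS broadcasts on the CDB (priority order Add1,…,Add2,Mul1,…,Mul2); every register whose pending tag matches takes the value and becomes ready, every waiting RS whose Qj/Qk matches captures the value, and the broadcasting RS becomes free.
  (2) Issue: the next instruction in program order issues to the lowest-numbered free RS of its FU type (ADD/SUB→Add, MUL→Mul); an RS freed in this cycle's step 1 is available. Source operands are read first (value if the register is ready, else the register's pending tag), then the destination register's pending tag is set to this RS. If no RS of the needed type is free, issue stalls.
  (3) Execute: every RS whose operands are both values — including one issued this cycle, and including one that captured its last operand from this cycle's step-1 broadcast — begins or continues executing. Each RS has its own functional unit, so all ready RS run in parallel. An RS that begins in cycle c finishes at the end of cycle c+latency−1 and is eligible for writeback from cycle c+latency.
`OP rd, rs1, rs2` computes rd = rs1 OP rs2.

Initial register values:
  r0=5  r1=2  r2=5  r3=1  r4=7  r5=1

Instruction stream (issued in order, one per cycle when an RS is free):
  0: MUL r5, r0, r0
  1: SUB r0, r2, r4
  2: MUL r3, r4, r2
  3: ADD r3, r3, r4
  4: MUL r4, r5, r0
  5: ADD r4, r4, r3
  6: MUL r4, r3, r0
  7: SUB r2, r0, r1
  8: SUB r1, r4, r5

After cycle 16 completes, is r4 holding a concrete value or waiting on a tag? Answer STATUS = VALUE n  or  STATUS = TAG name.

cycle 1: issue MUL r5<-Mul1 // r0:5,r1:2,r2:5,r3:1,r4:7,r5:Mul1
cycle 2: issue SUB r0<-Add1 // r0:Add1,r1:2,r2:5,r3:1,r4:7,r5:Mul1
cycle 3: issue MUL r3<-Mul2 // r0:Add1,r1:2,r2:5,r3:Mul2,r4:7,r5:Mul1
cycle 4: issue ADD r3<-Add2 // r0:Add1,r1:2,r2:5,r3:Add2,r4:7,r5:Mul1
cycle 5: CDB Add1=-2; stall // r0:-2,r1:2,r2:5,r3:Add2,r4:7,r5:Mul1
cycle 6: CDB Mul1=25; issue MUL r4<-Mul1 // r0:-2,r1:2,r2:5,r3:Add2,r4:Mul1,r5:25
cycle 7: issue ADD r4<-Add1 // r0:-2,r1:2,r2:5,r3:Add2,r4:Add1,r5:25
cycle 8: CDB Mul2=35; issue MUL r4<-Mul2 // r0:-2,r1:2,r2:5,r3:Add2,r4:Mul2,r5:25
cycle 9: stall // r0:-2,r1:2,r2:5,r3:Add2,r4:Mul2,r5:25
cycle 10: stall // r0:-2,r1:2,r2:5,r3:Add2,r4:Mul2,r5:25
cycle 11: CDB Add2=42; issue SUB r2<-Add2 // r0:-2,r1:2,r2:Add2,r3:42,r4:Mul2,r5:25
cycle 12: CDB Mul1=-50; stall // r0:-2,r1:2,r2:Add2,r3:42,r4:Mul2,r5:25
cycle 13: stall // r0:-2,r1:2,r2:Add2,r3:42,r4:Mul2,r5:25
cycle 14: CDB Add2=-4; issue SUB r1<-Add2 // r0:-2,r1:Add2,r2:-4,r3:42,r4:Mul2,r5:25
cycle 15: CDB Add1=-8 // r0:-2,r1:Add2,r2:-4,r3:42,r4:Mul2,r5:25
cycle 16: CDB Mul2=-84 // r0:-2,r1:Add2,r2:-4,r3:42,r4:-84,r5:25

STATUS = VALUE -84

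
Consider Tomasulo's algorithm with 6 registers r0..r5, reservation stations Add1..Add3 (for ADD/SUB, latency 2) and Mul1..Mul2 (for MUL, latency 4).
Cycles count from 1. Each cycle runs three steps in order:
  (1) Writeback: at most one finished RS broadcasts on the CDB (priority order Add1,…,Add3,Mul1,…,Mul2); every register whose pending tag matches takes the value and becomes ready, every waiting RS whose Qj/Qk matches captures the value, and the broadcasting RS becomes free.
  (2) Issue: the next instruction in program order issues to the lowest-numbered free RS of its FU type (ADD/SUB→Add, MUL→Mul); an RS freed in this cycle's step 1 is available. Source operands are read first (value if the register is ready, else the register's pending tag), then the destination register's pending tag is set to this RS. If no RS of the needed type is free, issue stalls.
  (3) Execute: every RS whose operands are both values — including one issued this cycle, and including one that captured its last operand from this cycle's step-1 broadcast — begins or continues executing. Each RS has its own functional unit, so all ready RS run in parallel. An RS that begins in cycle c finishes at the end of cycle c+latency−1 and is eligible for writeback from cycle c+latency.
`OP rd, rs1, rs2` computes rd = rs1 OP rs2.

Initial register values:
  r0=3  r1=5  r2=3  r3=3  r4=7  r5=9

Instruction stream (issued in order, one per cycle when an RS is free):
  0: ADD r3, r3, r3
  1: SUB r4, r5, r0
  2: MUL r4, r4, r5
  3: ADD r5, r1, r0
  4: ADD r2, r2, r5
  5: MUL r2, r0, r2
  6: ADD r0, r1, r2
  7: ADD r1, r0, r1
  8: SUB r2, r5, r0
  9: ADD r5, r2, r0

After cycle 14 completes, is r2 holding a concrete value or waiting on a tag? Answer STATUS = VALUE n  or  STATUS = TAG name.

STATUS = TAG Add3

c1: issue ADD r3<-Add1 | r0:3,r1:5,r2:3,r3:Add1,r4:7,r5:9
c2: issue SUB r4<-Add2 | r0:3,r1:5,r2:3,r3:Add1,r4:Add2,r5:9
c3: CDB Add1=6; issue MUL r4<-Mul1 | r0:3,r1:5,r2:3,r3:6,r4:Mul1,r5:9
c4: CDB Add2=6; issue ADD r5<-Add1 | r0:3,r1:5,r2:3,r3:6,r4:Mul1,r5:Add1
c5: issue ADD r2<-Add2 | r0:3,r1:5,r2:Add2,r3:6,r4:Mul1,r5:Add1
c6: CDB Add1=8; issue MUL r2<-Mul2 | r0:3,r1:5,r2:Mul2,r3:6,r4:Mul1,r5:8
c7: issue ADD r0<-Add1 | r0:Add1,r1:5,r2:Mul2,r3:6,r4:Mul1,r5:8
c8: CDB Add2=11; issue ADD r1<-Add2 | r0:Add1,r1:Add2,r2:Mul2,r3:6,r4:Mul1,r5:8
c9: CDB Mul1=54; issue SUB r2<-Add3 | r0:Add1,r1:Add2,r2:Add3,r3:6,r4:54,r5:8
c10: stall | r0:Add1,r1:Add2,r2:Add3,r3:6,r4:54,r5:8
c11: stall | r0:Add1,r1:Add2,r2:Add3,r3:6,r4:54,r5:8
c12: CDB Mul2=33; stall | r0:Add1,r1:Add2,r2:Add3,r3:6,r4:54,r5:8
c13: stall | r0:Add1,r1:Add2,r2:Add3,r3:6,r4:54,r5:8
c14: CDB Add1=38; issue ADD r5<-Add1 | r0:38,r1:Add2,r2:Add3,r3:6,r4:54,r5:Add1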